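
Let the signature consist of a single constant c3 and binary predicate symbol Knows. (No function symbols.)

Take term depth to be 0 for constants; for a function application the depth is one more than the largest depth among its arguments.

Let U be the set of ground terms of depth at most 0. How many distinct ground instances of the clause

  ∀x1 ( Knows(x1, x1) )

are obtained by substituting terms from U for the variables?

Ground terms of depth ≤ 0:
  With no function symbols every ground term is a constant, so there is exactly 1 ground term at every depth bound.
  N_0 = 1
  Explicitly: c3.
So there is exactly 1 ground term available for substitution.
The clause has 1 distinct variable (x1), which appears in the body. In the free term algebra distinct substitutions yield syntactically distinct ground instances.
Number of ground instances = 1.

1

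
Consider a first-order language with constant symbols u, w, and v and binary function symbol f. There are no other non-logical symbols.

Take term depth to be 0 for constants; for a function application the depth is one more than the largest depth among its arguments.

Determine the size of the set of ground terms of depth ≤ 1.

12

If N_k denotes the number of depth-≤k ground terms, the 3 constants give N_0 = 3, and each function symbol of arity r contributes N_{k-1}^r new terms at level k: N_k = 3 + N_{k-1}^2.
N_0 = 3
N_1 = 3 + 3^2 = 12
Explicitly: u, w, v, f(u, u), f(u, w), f(u, v), f(w, u), f(w, w), f(w, v), f(v, u), f(v, w), f(v, v).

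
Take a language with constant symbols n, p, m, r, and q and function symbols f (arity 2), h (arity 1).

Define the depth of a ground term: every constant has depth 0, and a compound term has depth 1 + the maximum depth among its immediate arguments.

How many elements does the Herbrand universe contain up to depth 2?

Let N_k count ground terms of depth at most k. Each non-constant term of depth ≤ k is some function symbol applied to depth-≤(k−1) arguments, giving N_k = 5 + N_{k-1}^2 + N_{k-1}.
N_0 = 5
N_1 = 5 + 5^2 + 5 = 35
N_2 = 5 + 35^2 + 35 = 1265

1265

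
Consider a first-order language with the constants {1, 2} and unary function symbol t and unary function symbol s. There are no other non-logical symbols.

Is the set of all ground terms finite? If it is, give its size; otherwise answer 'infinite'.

The signature has at least one function symbol (t, arity 1) and at least one constant (1).
Iterating t gives infinitely many distinct ground terms: 1, t(1), t(t(1)), ...
So the Herbrand universe is infinite.

infinite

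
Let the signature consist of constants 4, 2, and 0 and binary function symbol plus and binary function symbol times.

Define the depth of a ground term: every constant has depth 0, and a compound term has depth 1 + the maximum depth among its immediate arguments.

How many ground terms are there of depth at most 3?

Count level by level. With function symbols plus/2, times/2, the terms of depth ≤ k are the 3 constants together with each function applied to depth-≤(k−1) tuples, so N_k = 3 + N_{k-1}^2 + N_{k-1}^2.
N_0 = 3
N_1 = 3 + 3^2 + 3^2 = 21
N_2 = 3 + 21^2 + 21^2 = 885
N_3 = 3 + 885^2 + 885^2 = 1566453

1566453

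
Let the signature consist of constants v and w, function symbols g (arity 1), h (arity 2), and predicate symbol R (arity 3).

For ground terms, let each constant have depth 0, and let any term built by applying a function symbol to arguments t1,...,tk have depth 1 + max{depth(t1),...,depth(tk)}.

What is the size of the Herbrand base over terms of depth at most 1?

512

First count ground terms of depth ≤ 1.
Let N_k count ground terms of depth at most k. Each non-constant term of depth ≤ k is some function symbol applied to depth-≤(k−1) arguments, giving N_k = 2 + N_{k-1} + N_{k-1}^2.
N_0 = 2
N_1 = 2 + 2 + 2^2 = 8
Explicitly: v, w, g(v), g(w), h(v, v), h(v, w), h(w, v), h(w, w).
So |H| = 8.
Each predicate of arity r yields |H|^r ground atoms (one per choice of an r-tuple from H):
  R: 8^3 = 512
Total ground atoms: 512.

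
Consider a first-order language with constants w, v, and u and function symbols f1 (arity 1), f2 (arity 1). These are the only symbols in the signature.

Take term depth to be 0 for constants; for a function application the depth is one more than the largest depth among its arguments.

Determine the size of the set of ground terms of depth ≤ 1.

Let N_k count ground terms of depth at most k. Each non-constant term of depth ≤ k is some function symbol applied to depth-≤(k−1) arguments, giving N_k = 3 + N_{k-1} + N_{k-1}.
N_0 = 3
N_1 = 3 + 3 + 3 = 9

9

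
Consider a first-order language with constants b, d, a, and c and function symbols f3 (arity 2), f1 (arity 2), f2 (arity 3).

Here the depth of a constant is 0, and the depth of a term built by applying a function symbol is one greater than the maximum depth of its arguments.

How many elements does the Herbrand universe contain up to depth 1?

If N_k denotes the number of depth-≤k ground terms, the 4 constants give N_0 = 4, and each function symbol of arity r contributes N_{k-1}^r new terms at level k: N_k = 4 + N_{k-1}^2 + N_{k-1}^2 + N_{k-1}^3.
N_0 = 4
N_1 = 4 + 4^2 + 4^2 + 4^3 = 100

100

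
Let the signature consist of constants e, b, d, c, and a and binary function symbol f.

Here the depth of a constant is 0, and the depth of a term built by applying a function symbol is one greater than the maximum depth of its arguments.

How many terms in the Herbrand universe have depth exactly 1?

Let N_k count ground terms of depth at most k. Each non-constant term of depth ≤ k is some function symbol applied to depth-≤(k−1) arguments, giving N_k = 5 + N_{k-1}^2.
N_0 = 5
N_1 = 5 + 5^2 = 30
Terms of depth exactly 1: N_1 − N_0 = 30 − 5 = 25.

25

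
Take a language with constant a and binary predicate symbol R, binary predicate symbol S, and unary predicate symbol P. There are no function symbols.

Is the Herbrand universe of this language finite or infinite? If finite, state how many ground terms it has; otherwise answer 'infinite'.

There are no function symbols, so the only ground term is the single constant.
The Herbrand universe is {a}, finite with 1 element.

1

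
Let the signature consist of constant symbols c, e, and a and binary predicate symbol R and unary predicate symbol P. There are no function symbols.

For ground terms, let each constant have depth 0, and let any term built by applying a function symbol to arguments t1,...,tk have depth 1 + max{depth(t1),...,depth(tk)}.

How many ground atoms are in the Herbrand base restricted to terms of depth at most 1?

First count ground terms of depth ≤ 1.
With no function symbols every ground term is a constant, so there are exactly 3 ground terms at every depth bound.
N_0 = 3
N_1 = 3
Explicitly: c, e, a.
So |H| = 3.
A ground atom is a predicate applied to a tuple of terms from H, so the count is the sum over predicates of |H|^arity:
  R: 3^2 = 9;  P: 3
Total ground atoms: 9 + 3 = 12.

12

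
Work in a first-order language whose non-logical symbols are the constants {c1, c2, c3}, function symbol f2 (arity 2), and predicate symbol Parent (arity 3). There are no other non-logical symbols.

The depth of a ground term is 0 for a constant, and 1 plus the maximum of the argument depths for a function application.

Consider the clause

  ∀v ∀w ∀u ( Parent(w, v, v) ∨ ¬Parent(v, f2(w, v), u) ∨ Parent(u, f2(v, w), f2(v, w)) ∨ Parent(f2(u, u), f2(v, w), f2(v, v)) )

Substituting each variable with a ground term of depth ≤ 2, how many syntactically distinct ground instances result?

Ground terms of depth ≤ 2:
  Count level by level. With function symbols f2/2, the terms of depth ≤ k are the 3 constants together with each function applied to depth-≤(k−1) tuples, so N_k = 3 + N_{k-1}^2.
  N_0 = 3
  N_1 = 3 + 3^2 = 12
  N_2 = 3 + 12^2 = 147
So there are 147 ground terms available for substitution.
There are 3 variables to instantiate (v, w, u), each occurring in at least one literal, so different choices give different ground instances.
Number of ground instances = 147^3 = 3176523.

3176523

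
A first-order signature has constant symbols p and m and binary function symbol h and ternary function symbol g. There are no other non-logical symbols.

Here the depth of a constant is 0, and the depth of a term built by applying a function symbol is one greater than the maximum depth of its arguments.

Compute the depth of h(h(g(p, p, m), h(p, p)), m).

3

depth(g(p, p, m)) = 1 + max(0, 0, 0) = 1
depth(h(p, p)) = 1 + max(0, 0) = 1
depth(h(g(p, p, m), h(p, p))) = 1 + max(1, 1) = 2
depth(h(h(g(p, p, m), h(p, p)), m)) = 1 + max(2, 0) = 3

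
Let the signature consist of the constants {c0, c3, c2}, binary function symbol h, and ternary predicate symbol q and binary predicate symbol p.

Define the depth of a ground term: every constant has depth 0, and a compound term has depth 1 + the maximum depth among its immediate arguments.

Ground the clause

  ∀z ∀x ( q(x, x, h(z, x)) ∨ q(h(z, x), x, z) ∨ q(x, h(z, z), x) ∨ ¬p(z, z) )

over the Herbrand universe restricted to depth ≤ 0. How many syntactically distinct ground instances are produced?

Ground terms of depth ≤ 0:
  Count level by level. With function symbols h/2, the terms of depth ≤ k are the 3 constants together with each function applied to depth-≤(k−1) tuples, so N_k = 3 + N_{k-1}^2.
  N_0 = 3
  Explicitly: c0, c3, c2.
So there are 3 ground terms available for substitution.
There are 2 variables to instantiate (z, x), each occurring in at least one literal, so different choices give different ground instances.
Number of ground instances = 3^2 = 9.

9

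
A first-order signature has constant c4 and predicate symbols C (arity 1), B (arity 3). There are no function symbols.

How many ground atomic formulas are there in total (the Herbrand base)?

With no function symbols, the Herbrand universe is just the 1 constant.
Ground atoms per predicate: C: 1, B: 1^3 = 1.
Herbrand base size = 1 + 1 = 2.

2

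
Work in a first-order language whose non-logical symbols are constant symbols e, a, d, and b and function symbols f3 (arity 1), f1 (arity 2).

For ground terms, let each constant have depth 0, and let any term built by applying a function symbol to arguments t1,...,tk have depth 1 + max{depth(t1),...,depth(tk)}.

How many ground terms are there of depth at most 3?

Write N_k for the number of ground terms of depth ≤ k. A term of depth ≤ k is either a constant or a function symbol applied to arguments of depth ≤ k−1, so N_k = 4 + N_{k-1} + N_{k-1}^2.
N_0 = 4
N_1 = 4 + 4 + 4^2 = 24
N_2 = 4 + 24 + 24^2 = 604
N_3 = 4 + 604 + 604^2 = 365424

365424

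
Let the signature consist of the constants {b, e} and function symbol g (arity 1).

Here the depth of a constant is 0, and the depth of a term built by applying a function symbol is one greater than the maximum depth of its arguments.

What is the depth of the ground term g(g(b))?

depth(g(b)) = 1 + depth(b) = 1 + 0 = 1
depth(g(g(b))) = 1 + depth(g(b)) = 1 + 1 = 2

2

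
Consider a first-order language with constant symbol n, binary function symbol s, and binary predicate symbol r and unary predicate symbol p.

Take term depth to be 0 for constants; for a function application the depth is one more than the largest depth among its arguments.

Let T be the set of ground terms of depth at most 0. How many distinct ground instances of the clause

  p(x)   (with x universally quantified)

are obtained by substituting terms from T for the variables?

Ground terms of depth ≤ 0:
  Count level by level. With function symbols s/2, the terms of depth ≤ k are the 1 constant together with each function applied to depth-≤(k−1) tuples, so N_k = 1 + N_{k-1}^2.
  N_0 = 1
So there is exactly 1 ground term available for substitution.
The clause has 1 distinct variable (x), which appears in the body. In the free term algebra distinct substitutions yield syntactically distinct ground instances.
Number of ground instances = 1.

1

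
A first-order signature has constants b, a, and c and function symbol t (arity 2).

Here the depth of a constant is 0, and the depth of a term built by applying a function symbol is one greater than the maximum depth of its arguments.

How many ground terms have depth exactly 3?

21465

Count level by level. With function symbols t/2, the terms of depth ≤ k are the 3 constants together with each function applied to depth-≤(k−1) tuples, so N_k = 3 + N_{k-1}^2.
N_0 = 3
N_1 = 3 + 3^2 = 12
N_2 = 3 + 12^2 = 147
N_3 = 3 + 147^2 = 21612
Terms of depth exactly 3: N_3 − N_2 = 21612 − 147 = 21465.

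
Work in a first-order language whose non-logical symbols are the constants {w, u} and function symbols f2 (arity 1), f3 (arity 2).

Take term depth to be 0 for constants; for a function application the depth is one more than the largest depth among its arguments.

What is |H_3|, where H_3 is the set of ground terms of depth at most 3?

5552

Write N_k for the number of ground terms of depth ≤ k. A term of depth ≤ k is either a constant or a function symbol applied to arguments of depth ≤ k−1, so N_k = 2 + N_{k-1} + N_{k-1}^2.
N_0 = 2
N_1 = 2 + 2 + 2^2 = 8
N_2 = 2 + 8 + 8^2 = 74
N_3 = 2 + 74 + 74^2 = 5552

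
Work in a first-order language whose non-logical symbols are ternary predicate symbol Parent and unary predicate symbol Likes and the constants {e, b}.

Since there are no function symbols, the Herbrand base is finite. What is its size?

10

With no function symbols, the Herbrand universe is just the 2 constants.
Ground atoms per predicate: Parent: 2^3 = 8, Likes: 2.
Herbrand base size = 8 + 2 = 10.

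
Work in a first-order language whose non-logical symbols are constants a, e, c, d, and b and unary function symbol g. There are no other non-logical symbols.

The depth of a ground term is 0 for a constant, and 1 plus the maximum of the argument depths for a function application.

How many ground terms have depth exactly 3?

5

Let N_k count ground terms of depth at most k. Each non-constant term of depth ≤ k is some function symbol applied to depth-≤(k−1) arguments, giving N_k = 5 + N_{k-1}.
N_0 = 5
N_1 = 5 + 5 = 10
N_2 = 5 + 10 = 15
N_3 = 5 + 15 = 20
Terms of depth exactly 3: N_3 − N_2 = 20 − 15 = 5.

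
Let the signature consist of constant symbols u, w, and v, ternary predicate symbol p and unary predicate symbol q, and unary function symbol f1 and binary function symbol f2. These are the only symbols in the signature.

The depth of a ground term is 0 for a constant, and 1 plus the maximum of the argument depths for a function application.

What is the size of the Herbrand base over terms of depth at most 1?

3390

First count ground terms of depth ≤ 1.
Count level by level. With function symbols f1/1, f2/2, the terms of depth ≤ k are the 3 constants together with each function applied to depth-≤(k−1) tuples, so N_k = 3 + N_{k-1} + N_{k-1}^2.
N_0 = 3
N_1 = 3 + 3 + 3^2 = 15
So |H| = 15.
A ground atom is a predicate applied to a tuple of terms from H, so the count is the sum over predicates of |H|^arity:
  p: 15^3 = 3375;  q: 15
Total ground atoms: 3375 + 15 = 3390.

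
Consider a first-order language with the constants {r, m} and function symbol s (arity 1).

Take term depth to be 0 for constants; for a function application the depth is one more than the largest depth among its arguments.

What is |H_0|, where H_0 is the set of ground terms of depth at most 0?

2

Let N_k = |{terms of depth ≤ k}|. Then N_0 = 2 and N_k = 2 + N_{k-1} for k ≥ 1 (one summand per function symbol, arity giving the exponent).
N_0 = 2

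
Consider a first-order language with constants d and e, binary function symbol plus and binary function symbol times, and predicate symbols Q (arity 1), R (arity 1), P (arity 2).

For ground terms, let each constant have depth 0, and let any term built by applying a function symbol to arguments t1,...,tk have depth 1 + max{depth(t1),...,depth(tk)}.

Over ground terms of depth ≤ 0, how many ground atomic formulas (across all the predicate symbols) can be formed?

8

First count ground terms of depth ≤ 0.
Let N_k count ground terms of depth at most k. Each non-constant term of depth ≤ k is some function symbol applied to depth-≤(k−1) arguments, giving N_k = 2 + N_{k-1}^2 + N_{k-1}^2.
N_0 = 2
Explicitly: d, e.
So |H| = 2.
Each predicate of arity r yields |H|^r ground atoms (one per choice of an r-tuple from H):
  Q: 2;  R: 2;  P: 2^2 = 4
Total ground atoms: 2 + 2 + 4 = 8.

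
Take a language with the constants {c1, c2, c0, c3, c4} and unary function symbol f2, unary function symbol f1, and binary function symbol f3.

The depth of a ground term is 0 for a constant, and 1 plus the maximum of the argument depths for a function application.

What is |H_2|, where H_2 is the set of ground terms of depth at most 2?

Let N_k count ground terms of depth at most k. Each non-constant term of depth ≤ k is some function symbol applied to depth-≤(k−1) arguments, giving N_k = 5 + N_{k-1} + N_{k-1} + N_{k-1}^2.
N_0 = 5
N_1 = 5 + 5 + 5 + 5^2 = 40
N_2 = 5 + 40 + 40 + 40^2 = 1685

1685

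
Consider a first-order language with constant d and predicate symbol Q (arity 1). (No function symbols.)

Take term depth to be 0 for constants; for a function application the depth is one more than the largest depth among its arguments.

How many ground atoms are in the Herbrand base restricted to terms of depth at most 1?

1

First count ground terms of depth ≤ 1.
With no function symbols every ground term is a constant, so there is exactly 1 ground term at every depth bound.
N_0 = 1
N_1 = 1
Explicitly: d.
So |H| = 1.
Each predicate of arity r yields |H|^r ground atoms (one per choice of an r-tuple from H):
  Q: 1
Total ground atoms: 1.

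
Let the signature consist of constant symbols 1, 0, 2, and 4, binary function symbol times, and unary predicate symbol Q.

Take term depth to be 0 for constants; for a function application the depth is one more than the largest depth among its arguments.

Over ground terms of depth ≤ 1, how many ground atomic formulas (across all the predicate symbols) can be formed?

20

First count ground terms of depth ≤ 1.
Write N_k for the number of ground terms of depth ≤ k. A term of depth ≤ k is either a constant or a function symbol applied to arguments of depth ≤ k−1, so N_k = 4 + N_{k-1}^2.
N_0 = 4
N_1 = 4 + 4^2 = 20
So |H| = 20.
For each predicate symbol, the number of ground atoms is |H| raised to its arity; summing:
  Q: 20
Total ground atoms: 20.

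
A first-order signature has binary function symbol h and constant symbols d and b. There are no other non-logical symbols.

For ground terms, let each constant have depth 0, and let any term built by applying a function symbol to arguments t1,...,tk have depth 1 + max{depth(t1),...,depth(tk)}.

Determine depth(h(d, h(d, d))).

2

depth(h(d, d)) = 1 + max(0, 0) = 1
depth(h(d, h(d, d))) = 1 + max(0, 1) = 2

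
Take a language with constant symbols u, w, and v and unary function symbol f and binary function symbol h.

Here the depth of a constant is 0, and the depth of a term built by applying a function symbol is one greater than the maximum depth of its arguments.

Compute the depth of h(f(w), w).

depth(f(w)) = 1 + depth(w) = 1 + 0 = 1
depth(h(f(w), w)) = 1 + max(1, 0) = 2

2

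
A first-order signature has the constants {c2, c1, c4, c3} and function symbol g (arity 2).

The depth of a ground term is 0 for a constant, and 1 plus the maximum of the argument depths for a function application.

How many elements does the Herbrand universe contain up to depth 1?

20

If N_k denotes the number of depth-≤k ground terms, the 4 constants give N_0 = 4, and each function symbol of arity r contributes N_{k-1}^r new terms at level k: N_k = 4 + N_{k-1}^2.
N_0 = 4
N_1 = 4 + 4^2 = 20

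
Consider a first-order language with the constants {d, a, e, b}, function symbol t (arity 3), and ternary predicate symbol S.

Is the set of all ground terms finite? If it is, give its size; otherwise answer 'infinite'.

The signature has at least one function symbol (t, arity 3) and at least one constant (d).
Iterating t gives infinitely many distinct ground terms: d, t(d, d, d), t(t(d, d, d), t(d, d, d), t(d, d, d)), ...
So the Herbrand universe is infinite.

infinite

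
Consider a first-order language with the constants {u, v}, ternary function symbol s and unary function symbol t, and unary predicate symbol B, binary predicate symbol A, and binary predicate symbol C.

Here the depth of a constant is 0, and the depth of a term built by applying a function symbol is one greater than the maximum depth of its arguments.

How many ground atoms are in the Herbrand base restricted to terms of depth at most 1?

300

First count ground terms of depth ≤ 1.
Count level by level. With function symbols s/3, t/1, the terms of depth ≤ k are the 2 constants together with each function applied to depth-≤(k−1) tuples, so N_k = 2 + N_{k-1}^3 + N_{k-1}.
N_0 = 2
N_1 = 2 + 2^3 + 2 = 12
Explicitly: u, v, s(u, u, u), s(u, u, v), s(u, v, u), s(u, v, v), s(v, u, u), s(v, u, v), s(v, v, u), s(v, v, v), t(u), t(v).
So |H| = 12.
For each predicate symbol, the number of ground atoms is |H| raised to its arity; summing:
  B: 12;  A: 12^2 = 144;  C: 12^2 = 144
Total ground atoms: 12 + 144 + 144 = 300.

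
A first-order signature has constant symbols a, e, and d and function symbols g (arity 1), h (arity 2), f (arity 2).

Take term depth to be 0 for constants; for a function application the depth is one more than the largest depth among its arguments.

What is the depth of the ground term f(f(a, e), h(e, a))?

2

depth(f(a, e)) = 1 + max(0, 0) = 1
depth(h(e, a)) = 1 + max(0, 0) = 1
depth(f(f(a, e), h(e, a))) = 1 + max(1, 1) = 2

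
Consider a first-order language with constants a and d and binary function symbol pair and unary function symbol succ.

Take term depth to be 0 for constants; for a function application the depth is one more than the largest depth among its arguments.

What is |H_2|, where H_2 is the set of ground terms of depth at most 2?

Count level by level. With function symbols pair/2, succ/1, the terms of depth ≤ k are the 2 constants together with each function applied to depth-≤(k−1) tuples, so N_k = 2 + N_{k-1}^2 + N_{k-1}.
N_0 = 2
N_1 = 2 + 2^2 + 2 = 8
N_2 = 2 + 8^2 + 8 = 74

74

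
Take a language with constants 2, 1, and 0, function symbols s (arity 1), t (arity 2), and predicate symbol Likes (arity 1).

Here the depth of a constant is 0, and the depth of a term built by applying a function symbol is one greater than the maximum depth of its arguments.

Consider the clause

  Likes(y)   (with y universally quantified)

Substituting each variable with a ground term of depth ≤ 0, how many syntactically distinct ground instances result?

Ground terms of depth ≤ 0:
  If N_k denotes the number of depth-≤k ground terms, the 3 constants give N_0 = 3, and each function symbol of arity r contributes N_{k-1}^r new terms at level k: N_k = 3 + N_{k-1} + N_{k-1}^2.
  N_0 = 3
  Explicitly: 2, 1, 0.
So there are 3 ground terms available for substitution.
The body mentions the single quantified variable y; since ground terms form a free algebra, no two substitutions collapse to the same formula.
Number of ground instances = 3.

3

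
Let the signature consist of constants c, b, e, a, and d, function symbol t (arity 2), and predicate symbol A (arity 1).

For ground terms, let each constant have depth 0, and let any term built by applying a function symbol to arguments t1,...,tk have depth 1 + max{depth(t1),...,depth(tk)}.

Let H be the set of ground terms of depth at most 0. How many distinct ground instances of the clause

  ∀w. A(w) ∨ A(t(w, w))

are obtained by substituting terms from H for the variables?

5

Ground terms of depth ≤ 0:
  Write N_k for the number of ground terms of depth ≤ k. A term of depth ≤ k is either a constant or a function symbol applied to arguments of depth ≤ k−1, so N_k = 5 + N_{k-1}^2.
  N_0 = 5
  Explicitly: c, b, e, a, d.
So there are 5 ground terms available for substitution.
The body mentions the single quantified variable w; since ground terms form a free algebra, no two substitutions collapse to the same formula.
Number of ground instances = 5.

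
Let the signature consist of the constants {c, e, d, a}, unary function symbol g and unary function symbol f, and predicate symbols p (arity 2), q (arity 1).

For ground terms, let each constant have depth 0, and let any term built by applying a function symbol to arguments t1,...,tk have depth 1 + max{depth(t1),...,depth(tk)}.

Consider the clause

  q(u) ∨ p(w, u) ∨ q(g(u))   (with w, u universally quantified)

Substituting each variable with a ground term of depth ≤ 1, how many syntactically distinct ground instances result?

Ground terms of depth ≤ 1:
  Let N_k count ground terms of depth at most k. Each non-constant term of depth ≤ k is some function symbol applied to depth-≤(k−1) arguments, giving N_k = 4 + N_{k-1} + N_{k-1}.
  N_0 = 4
  N_1 = 4 + 4 + 4 = 12
So there are 12 ground terms available for substitution.
The body mentions every one of the 2 quantified variables; since ground terms form a free algebra, no two substitutions collapse to the same formula.
Number of ground instances = 12^2 = 144.

144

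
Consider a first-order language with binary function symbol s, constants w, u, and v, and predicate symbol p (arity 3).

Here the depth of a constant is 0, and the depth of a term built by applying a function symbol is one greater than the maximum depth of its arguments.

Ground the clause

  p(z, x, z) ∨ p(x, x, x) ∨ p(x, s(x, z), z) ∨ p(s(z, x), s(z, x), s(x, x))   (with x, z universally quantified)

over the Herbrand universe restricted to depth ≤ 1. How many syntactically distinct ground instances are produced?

144

Ground terms of depth ≤ 1:
  Count level by level. With function symbols s/2, the terms of depth ≤ k are the 3 constants together with each function applied to depth-≤(k−1) tuples, so N_k = 3 + N_{k-1}^2.
  N_0 = 3
  N_1 = 3 + 3^2 = 12
So there are 12 ground terms available for substitution.
Each of x, z ranges independently over the available ground terms, and distinct assignments produce distinct instances.
Number of ground instances = 12^2 = 144.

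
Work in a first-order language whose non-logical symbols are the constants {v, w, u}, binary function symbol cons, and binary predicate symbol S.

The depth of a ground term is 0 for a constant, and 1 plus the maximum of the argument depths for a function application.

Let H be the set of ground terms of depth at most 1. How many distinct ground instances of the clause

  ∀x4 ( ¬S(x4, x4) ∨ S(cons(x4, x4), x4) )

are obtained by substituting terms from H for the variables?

12

Ground terms of depth ≤ 1:
  Count level by level. With function symbols cons/2, the terms of depth ≤ k are the 3 constants together with each function applied to depth-≤(k−1) tuples, so N_k = 3 + N_{k-1}^2.
  N_0 = 3
  N_1 = 3 + 3^2 = 12
  Explicitly: v, w, u, cons(v, v), cons(v, w), cons(v, u), cons(w, v), cons(w, w), cons(w, u), cons(u, v), cons(u, w), cons(u, u).
So there are 12 ground terms available for substitution.
The variable x4 ranges independently over the available ground terms, and distinct assignments produce distinct instances.
Number of ground instances = 12.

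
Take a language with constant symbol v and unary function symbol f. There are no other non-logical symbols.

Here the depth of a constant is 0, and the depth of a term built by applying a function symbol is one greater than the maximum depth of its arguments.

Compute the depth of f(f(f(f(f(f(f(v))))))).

depth(f(v)) = 1 + depth(v) = 1 + 0 = 1
depth(f(f(v))) = 1 + depth(f(v)) = 1 + 1 = 2
depth(f(f(f(v)))) = 1 + depth(f(f(v))) = 1 + 2 = 3
depth(f(f(f(f(v))))) = 1 + depth(f(f(f(v)))) = 1 + 3 = 4
depth(f(f(f(f(f(v)))))) = 1 + depth(f(f(f(f(v))))) = 1 + 4 = 5
depth(f(f(f(f(f(f(v))))))) = 1 + depth(f(f(f(f(f(v)))))) = 1 + 5 = 6
depth(f(f(f(f(f(f(f(v)))))))) = 1 + depth(f(f(f(f(f(f(v))))))) = 1 + 6 = 7

7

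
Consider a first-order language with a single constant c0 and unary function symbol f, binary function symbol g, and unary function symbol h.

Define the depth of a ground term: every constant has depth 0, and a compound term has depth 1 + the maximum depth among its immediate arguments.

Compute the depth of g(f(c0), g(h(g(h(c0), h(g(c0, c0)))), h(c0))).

6

depth(f(c0)) = 1 + depth(c0) = 1 + 0 = 1
depth(h(c0)) = 1 + depth(c0) = 1 + 0 = 1
depth(g(c0, c0)) = 1 + max(0, 0) = 1
depth(h(g(c0, c0))) = 1 + depth(g(c0, c0)) = 1 + 1 = 2
depth(g(h(c0), h(g(c0, c0)))) = 1 + max(1, 2) = 3
depth(h(g(h(c0), h(g(c0, c0))))) = 1 + depth(g(h(c0), h(g(c0, c0)))) = 1 + 3 = 4
depth(g(h(g(h(c0), h(g(c0, c0)))), h(c0))) = 1 + max(4, 1) = 5
depth(g(f(c0), g(h(g(h(c0), h(g(c0, c0)))), h(c0)))) = 1 + max(1, 5) = 6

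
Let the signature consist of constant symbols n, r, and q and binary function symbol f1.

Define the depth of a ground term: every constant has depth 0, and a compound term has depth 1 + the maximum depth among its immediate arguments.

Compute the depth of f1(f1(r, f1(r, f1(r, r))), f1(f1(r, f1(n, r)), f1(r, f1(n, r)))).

depth(f1(r, r)) = 1 + max(0, 0) = 1
depth(f1(r, f1(r, r))) = 1 + max(0, 1) = 2
depth(f1(r, f1(r, f1(r, r)))) = 1 + max(0, 2) = 3
depth(f1(n, r)) = 1 + max(0, 0) = 1
depth(f1(r, f1(n, r))) = 1 + max(0, 1) = 2
depth(f1(f1(r, f1(n, r)), f1(r, f1(n, r)))) = 1 + max(2, 2) = 3
depth(f1(f1(r, f1(r, f1(r, r))), f1(f1(r, f1(n, r)), f1(r, f1(n, r))))) = 1 + max(3, 3) = 4

4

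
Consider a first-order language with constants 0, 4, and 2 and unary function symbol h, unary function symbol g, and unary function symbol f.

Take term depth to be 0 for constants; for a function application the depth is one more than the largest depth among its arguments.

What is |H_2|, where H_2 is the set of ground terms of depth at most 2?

Let N_k = |{terms of depth ≤ k}|. Then N_0 = 3 and N_k = 3 + N_{k-1} + N_{k-1} + N_{k-1} for k ≥ 1 (one summand per function symbol, arity giving the exponent).
N_0 = 3
N_1 = 3 + 3 + 3 + 3 = 12
N_2 = 3 + 12 + 12 + 12 = 39

39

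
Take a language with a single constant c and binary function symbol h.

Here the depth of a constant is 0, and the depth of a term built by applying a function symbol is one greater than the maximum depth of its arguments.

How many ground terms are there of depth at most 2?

5

Write N_k for the number of ground terms of depth ≤ k. A term of depth ≤ k is either a constant or a function symbol applied to arguments of depth ≤ k−1, so N_k = 1 + N_{k-1}^2.
N_0 = 1
N_1 = 1 + 1^2 = 2
N_2 = 1 + 2^2 = 5
Explicitly: c, h(c, c), h(c, h(c, c)), h(h(c, c), c), h(h(c, c), h(c, c)).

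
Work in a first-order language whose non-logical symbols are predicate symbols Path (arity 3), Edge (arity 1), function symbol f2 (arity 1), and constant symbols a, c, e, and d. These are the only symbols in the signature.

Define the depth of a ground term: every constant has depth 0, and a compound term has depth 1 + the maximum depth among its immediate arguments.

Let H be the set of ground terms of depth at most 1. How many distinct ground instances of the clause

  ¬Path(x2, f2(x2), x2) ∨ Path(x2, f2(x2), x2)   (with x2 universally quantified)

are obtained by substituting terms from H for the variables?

8

Ground terms of depth ≤ 1:
  Let N_k count ground terms of depth at most k. Each non-constant term of depth ≤ k is some function symbol applied to depth-≤(k−1) arguments, giving N_k = 4 + N_{k-1}.
  N_0 = 4
  N_1 = 4 + 4 = 8
  Explicitly: a, c, e, d, f2(a), f2(c), f2(e), f2(d).
So there are 8 ground terms available for substitution.
The clause has 1 distinct variable (x2), which appears in the body. In the free term algebra distinct substitutions yield syntactically distinct ground instances.
Number of ground instances = 8.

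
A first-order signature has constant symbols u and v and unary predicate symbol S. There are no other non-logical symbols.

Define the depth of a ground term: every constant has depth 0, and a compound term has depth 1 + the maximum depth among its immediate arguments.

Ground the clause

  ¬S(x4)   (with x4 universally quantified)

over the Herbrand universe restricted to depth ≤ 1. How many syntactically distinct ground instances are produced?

2

Ground terms of depth ≤ 1:
  With no function symbols every ground term is a constant, so there are exactly 2 ground terms at every depth bound.
  N_0 = 2
  N_1 = 2
So there are 2 ground terms available for substitution.
The clause has 1 distinct variable (x4), which appears in the body. In the free term algebra distinct substitutions yield syntactically distinct ground instances.
Number of ground instances = 2.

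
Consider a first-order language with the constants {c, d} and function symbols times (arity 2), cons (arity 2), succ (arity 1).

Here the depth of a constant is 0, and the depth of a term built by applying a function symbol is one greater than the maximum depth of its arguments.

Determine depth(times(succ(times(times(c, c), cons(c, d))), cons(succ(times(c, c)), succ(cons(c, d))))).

4

depth(times(c, c)) = 1 + max(0, 0) = 1
depth(cons(c, d)) = 1 + max(0, 0) = 1
depth(times(times(c, c), cons(c, d))) = 1 + max(1, 1) = 2
depth(succ(times(times(c, c), cons(c, d)))) = 1 + depth(times(times(c, c), cons(c, d))) = 1 + 2 = 3
depth(succ(times(c, c))) = 1 + depth(times(c, c)) = 1 + 1 = 2
depth(succ(cons(c, d))) = 1 + depth(cons(c, d)) = 1 + 1 = 2
depth(cons(succ(times(c, c)), succ(cons(c, d)))) = 1 + max(2, 2) = 3
depth(times(succ(times(times(c, c), cons(c, d))), cons(succ(times(c, c)), succ(cons(c, d))))) = 1 + max(3, 3) = 4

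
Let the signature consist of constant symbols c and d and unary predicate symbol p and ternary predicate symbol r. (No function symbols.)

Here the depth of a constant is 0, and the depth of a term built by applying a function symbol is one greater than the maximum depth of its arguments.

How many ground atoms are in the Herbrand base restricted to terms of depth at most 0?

10

First count ground terms of depth ≤ 0.
With no function symbols every ground term is a constant, so there are exactly 2 ground terms at every depth bound.
N_0 = 2
So |H| = 2.
For each predicate symbol, the number of ground atoms is |H| raised to its arity; summing:
  p: 2;  r: 2^3 = 8
Total ground atoms: 2 + 8 = 10.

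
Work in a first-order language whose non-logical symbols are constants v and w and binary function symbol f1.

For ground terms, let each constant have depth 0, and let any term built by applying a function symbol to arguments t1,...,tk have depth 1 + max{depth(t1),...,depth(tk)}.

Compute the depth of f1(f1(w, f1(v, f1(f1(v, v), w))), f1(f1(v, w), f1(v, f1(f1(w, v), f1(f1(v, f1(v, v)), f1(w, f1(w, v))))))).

7

depth(f1(v, v)) = 1 + max(0, 0) = 1
depth(f1(f1(v, v), w)) = 1 + max(1, 0) = 2
depth(f1(v, f1(f1(v, v), w))) = 1 + max(0, 2) = 3
depth(f1(w, f1(v, f1(f1(v, v), w)))) = 1 + max(0, 3) = 4
depth(f1(v, w)) = 1 + max(0, 0) = 1
depth(f1(w, v)) = 1 + max(0, 0) = 1
depth(f1(v, f1(v, v))) = 1 + max(0, 1) = 2
depth(f1(w, f1(w, v))) = 1 + max(0, 1) = 2
depth(f1(f1(v, f1(v, v)), f1(w, f1(w, v)))) = 1 + max(2, 2) = 3
depth(f1(f1(w, v), f1(f1(v, f1(v, v)), f1(w, f1(w, v))))) = 1 + max(1, 3) = 4
depth(f1(v, f1(f1(w, v), f1(f1(v, f1(v, v)), f1(w, f1(w, v)))))) = 1 + max(0, 4) = 5
depth(f1(f1(v, w), f1(v, f1(f1(w, v), f1(f1(v, f1(v, v)), f1(w, f1(w, v))))))) = 1 + max(1, 5) = 6
depth(f1(f1(w, f1(v, f1(f1(v, v), w))), f1(f1(v, w), f1(v, f1(f1(w, v), f1(f1(v, f1(v, v)), f1(w, f1(w, v)))))))) = 1 + max(4, 6) = 7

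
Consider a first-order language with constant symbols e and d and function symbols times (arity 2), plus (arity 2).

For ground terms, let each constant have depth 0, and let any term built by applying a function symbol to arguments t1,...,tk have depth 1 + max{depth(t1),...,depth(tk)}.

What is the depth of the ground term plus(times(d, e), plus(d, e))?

2

depth(times(d, e)) = 1 + max(0, 0) = 1
depth(plus(d, e)) = 1 + max(0, 0) = 1
depth(plus(times(d, e), plus(d, e))) = 1 + max(1, 1) = 2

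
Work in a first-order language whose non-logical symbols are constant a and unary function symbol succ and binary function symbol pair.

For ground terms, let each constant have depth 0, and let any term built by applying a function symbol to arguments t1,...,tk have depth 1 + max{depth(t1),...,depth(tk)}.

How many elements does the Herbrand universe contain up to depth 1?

Let N_k count ground terms of depth at most k. Each non-constant term of depth ≤ k is some function symbol applied to depth-≤(k−1) arguments, giving N_k = 1 + N_{k-1} + N_{k-1}^2.
N_0 = 1
N_1 = 1 + 1 + 1^2 = 3
Explicitly: a, succ(a), pair(a, a).

3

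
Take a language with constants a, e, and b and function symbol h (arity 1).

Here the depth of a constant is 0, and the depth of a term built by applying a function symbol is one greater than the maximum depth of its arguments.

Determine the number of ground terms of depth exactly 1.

Count level by level. With function symbols h/1, the terms of depth ≤ k are the 3 constants together with each function applied to depth-≤(k−1) tuples, so N_k = 3 + N_{k-1}.
N_0 = 3
N_1 = 3 + 3 = 6
Terms of depth exactly 1: N_1 − N_0 = 6 − 3 = 3.

3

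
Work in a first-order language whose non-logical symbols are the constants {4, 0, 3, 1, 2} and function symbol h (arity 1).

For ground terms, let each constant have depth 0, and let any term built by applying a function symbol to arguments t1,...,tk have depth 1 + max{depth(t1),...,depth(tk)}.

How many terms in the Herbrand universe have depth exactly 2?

Let N_k = |{terms of depth ≤ k}|. Then N_0 = 5 and N_k = 5 + N_{k-1} for k ≥ 1 (one summand per function symbol, arity giving the exponent).
N_0 = 5
N_1 = 5 + 5 = 10
N_2 = 5 + 10 = 15
Terms of depth exactly 2: N_2 − N_1 = 15 − 10 = 5.

5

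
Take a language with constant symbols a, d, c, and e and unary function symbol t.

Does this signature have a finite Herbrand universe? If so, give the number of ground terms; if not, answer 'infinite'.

infinite

The signature has at least one function symbol (t, arity 1) and at least one constant (a).
Iterating t gives infinitely many distinct ground terms: a, t(a), t(t(a)), ...
So the Herbrand universe is infinite.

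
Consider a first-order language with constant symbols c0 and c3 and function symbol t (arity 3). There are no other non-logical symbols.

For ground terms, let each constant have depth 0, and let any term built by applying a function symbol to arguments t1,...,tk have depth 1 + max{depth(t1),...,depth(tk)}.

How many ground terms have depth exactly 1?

If N_k denotes the number of depth-≤k ground terms, the 2 constants give N_0 = 2, and each function symbol of arity r contributes N_{k-1}^r new terms at level k: N_k = 2 + N_{k-1}^3.
N_0 = 2
N_1 = 2 + 2^3 = 10
Terms of depth exactly 1: N_1 − N_0 = 10 − 2 = 8.

8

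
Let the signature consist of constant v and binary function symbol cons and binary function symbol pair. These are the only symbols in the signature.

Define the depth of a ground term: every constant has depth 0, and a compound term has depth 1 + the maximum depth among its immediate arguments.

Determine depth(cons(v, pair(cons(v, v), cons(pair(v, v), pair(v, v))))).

depth(cons(v, v)) = 1 + max(0, 0) = 1
depth(pair(v, v)) = 1 + max(0, 0) = 1
depth(cons(pair(v, v), pair(v, v))) = 1 + max(1, 1) = 2
depth(pair(cons(v, v), cons(pair(v, v), pair(v, v)))) = 1 + max(1, 2) = 3
depth(cons(v, pair(cons(v, v), cons(pair(v, v), pair(v, v))))) = 1 + max(0, 3) = 4

4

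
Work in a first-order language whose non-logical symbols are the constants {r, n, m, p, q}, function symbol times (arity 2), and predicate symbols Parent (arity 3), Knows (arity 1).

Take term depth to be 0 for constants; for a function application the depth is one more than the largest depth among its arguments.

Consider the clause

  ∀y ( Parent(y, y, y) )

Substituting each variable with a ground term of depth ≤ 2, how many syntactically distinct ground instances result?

905

Ground terms of depth ≤ 2:
  Write N_k for the number of ground terms of depth ≤ k. A term of depth ≤ k is either a constant or a function symbol applied to arguments of depth ≤ k−1, so N_k = 5 + N_{k-1}^2.
  N_0 = 5
  N_1 = 5 + 5^2 = 30
  N_2 = 5 + 30^2 = 905
So there are 905 ground terms available for substitution.
The variable y ranges independently over the available ground terms, and distinct assignments produce distinct instances.
Number of ground instances = 905.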